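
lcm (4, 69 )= 276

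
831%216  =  183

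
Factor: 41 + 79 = 2^3*3^1 * 5^1 = 120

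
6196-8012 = -1816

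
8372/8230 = 1 + 71/4115 = 1.02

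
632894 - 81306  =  551588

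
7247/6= 7247/6= 1207.83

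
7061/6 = 1176+5/6 = 1176.83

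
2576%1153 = 270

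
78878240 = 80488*980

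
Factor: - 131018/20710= -5^ (- 1) * 19^ (-1)*601^1 = - 601/95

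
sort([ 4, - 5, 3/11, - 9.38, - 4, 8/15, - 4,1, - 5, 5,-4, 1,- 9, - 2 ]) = [ - 9.38, -9,  -  5, - 5,  -  4, - 4, - 4, - 2, 3/11, 8/15,1, 1, 4, 5 ]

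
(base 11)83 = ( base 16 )5B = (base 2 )1011011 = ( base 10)91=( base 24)3J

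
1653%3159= 1653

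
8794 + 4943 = 13737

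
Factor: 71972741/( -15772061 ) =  - 19^1*61^1*62099^1*15772061^(-1 )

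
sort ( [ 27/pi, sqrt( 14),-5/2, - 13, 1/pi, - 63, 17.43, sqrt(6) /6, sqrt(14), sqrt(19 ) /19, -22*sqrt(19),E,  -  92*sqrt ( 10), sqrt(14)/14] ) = [  -  92*sqrt(10 ),  -  22 * sqrt( 19 ),  -  63, - 13, - 5/2, sqrt(19 ) /19, sqrt(14)/14 , 1/pi,sqrt(6)/6 , E, sqrt(14 ), sqrt(14 ), 27/pi,17.43 ] 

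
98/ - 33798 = - 49/16899= - 0.00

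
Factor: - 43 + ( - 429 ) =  - 472=-  2^3 * 59^1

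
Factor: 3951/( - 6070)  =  -2^( - 1 )*3^2*5^ ( - 1)*439^1* 607^( - 1)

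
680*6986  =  4750480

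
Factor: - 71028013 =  - 7^1 * 3019^1*3361^1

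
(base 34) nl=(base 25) 173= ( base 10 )803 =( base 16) 323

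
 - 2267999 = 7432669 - 9700668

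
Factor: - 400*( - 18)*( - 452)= -2^7*3^2*5^2*113^1 = -3254400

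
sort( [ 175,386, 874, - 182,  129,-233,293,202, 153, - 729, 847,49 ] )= [-729, - 233 , - 182, 49, 129,153,  175,202,  293, 386, 847,874] 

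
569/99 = 569/99 = 5.75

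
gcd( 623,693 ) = 7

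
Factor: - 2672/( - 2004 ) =2^2*3^( - 1) = 4/3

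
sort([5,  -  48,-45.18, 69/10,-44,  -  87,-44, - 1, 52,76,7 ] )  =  [ - 87, - 48, - 45.18,  -  44 , - 44,-1,5, 69/10,7,52,76 ] 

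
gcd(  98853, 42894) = 3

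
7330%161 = 85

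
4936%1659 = 1618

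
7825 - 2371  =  5454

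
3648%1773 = 102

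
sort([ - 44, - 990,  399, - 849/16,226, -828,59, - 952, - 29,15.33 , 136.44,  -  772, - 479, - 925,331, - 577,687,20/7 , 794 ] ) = [ - 990, - 952, - 925, -828,-772,-577, - 479, - 849/16, - 44, - 29, 20/7,15.33,59,136.44 , 226,331,399,687,794]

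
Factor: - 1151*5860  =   - 6744860 = - 2^2*5^1*293^1 * 1151^1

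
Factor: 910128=2^4*3^1 * 67^1*283^1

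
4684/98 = 2342/49 = 47.80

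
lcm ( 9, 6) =18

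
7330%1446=100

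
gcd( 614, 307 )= 307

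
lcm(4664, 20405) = 163240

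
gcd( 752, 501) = 1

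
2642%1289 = 64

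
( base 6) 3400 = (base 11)660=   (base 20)1jc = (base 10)792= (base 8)1430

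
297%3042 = 297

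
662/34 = 331/17 = 19.47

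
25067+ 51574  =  76641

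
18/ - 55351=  - 18/55351 = - 0.00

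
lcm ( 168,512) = 10752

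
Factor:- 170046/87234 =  - 3^2 * 7^ ( - 1) * 31^(-1)*47^1 = - 423/217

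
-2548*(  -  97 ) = 247156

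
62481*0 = 0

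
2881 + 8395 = 11276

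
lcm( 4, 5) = 20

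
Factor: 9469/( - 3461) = - 17^1*557^1*3461^( - 1)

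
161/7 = 23 =23.00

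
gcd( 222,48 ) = 6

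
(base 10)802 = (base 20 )202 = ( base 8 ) 1442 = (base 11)66a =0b1100100010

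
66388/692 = 95 + 162/173 = 95.94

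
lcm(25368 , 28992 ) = 202944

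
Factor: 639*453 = 289467=3^3*71^1*151^1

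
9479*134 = 1270186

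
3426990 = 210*16319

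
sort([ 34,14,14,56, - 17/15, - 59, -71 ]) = [ - 71, - 59, - 17/15,  14,14,  34,56]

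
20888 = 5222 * 4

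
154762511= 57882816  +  96879695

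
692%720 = 692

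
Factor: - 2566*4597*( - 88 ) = 1038039376 = 2^4*11^1*1283^1 * 4597^1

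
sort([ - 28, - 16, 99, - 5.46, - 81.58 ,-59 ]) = [  -  81.58, - 59, - 28,  -  16, - 5.46, 99]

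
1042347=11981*87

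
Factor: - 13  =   - 13^1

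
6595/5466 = 6595/5466 = 1.21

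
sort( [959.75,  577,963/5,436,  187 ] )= [187,963/5 , 436,577, 959.75]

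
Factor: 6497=73^1 * 89^1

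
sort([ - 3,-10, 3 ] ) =[ - 10, - 3, 3] 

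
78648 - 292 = 78356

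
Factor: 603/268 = 9/4 = 2^(  -  2)*3^2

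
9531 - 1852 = 7679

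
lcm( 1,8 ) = 8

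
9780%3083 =531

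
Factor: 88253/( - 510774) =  - 2^( - 1)*3^ (-1)*109^( - 1)*113^1 = - 113/654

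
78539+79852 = 158391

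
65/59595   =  13/11919 = 0.00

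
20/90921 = 20/90921 =0.00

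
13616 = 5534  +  8082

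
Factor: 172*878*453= 68410248 = 2^3*3^1*43^1*151^1*439^1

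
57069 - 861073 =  - 804004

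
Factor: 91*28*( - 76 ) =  - 193648 = - 2^4 * 7^2 * 13^1*19^1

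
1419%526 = 367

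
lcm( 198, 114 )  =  3762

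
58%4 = 2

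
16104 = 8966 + 7138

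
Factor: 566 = 2^1*283^1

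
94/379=94/379 = 0.25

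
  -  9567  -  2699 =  - 12266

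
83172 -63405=19767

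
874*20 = 17480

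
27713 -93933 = - 66220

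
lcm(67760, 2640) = 203280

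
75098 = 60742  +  14356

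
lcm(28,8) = 56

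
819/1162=117/166 = 0.70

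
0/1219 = 0 = 0.00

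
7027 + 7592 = 14619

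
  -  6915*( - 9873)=68271795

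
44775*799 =35775225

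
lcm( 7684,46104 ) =46104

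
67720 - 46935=20785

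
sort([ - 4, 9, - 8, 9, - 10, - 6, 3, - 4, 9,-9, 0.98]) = [ - 10, - 9, - 8, - 6,  -  4, - 4,0.98 , 3, 9,9,9]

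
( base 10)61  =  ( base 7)115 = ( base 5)221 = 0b111101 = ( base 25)2B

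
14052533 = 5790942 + 8261591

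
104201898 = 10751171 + 93450727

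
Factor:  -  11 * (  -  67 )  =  737  =  11^1 * 67^1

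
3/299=3/299 = 0.01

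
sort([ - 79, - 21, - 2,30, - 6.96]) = [ - 79, - 21, - 6.96,-2, 30]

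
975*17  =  16575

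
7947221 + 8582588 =16529809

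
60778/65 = 60778/65  =  935.05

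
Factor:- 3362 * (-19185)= 2^1*3^1 * 5^1 * 41^2*1279^1  =  64499970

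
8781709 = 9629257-847548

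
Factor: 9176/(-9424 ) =-2^(-1 )*19^( - 1 )*37^1  =  -37/38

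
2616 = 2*1308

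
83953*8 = 671624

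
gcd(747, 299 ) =1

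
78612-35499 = 43113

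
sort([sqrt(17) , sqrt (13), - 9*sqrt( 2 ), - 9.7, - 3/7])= [ - 9*sqrt( 2), - 9.7,-3/7, sqrt( 13 ), sqrt (17) ]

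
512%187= 138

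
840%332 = 176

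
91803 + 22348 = 114151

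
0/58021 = 0 = 0.00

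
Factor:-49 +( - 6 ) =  - 5^1 * 11^1 = - 55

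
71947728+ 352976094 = 424923822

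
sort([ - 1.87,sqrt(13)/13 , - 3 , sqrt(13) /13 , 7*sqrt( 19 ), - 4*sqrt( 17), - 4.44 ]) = [ - 4* sqrt( 17 ) , - 4.44, - 3, - 1.87 , sqrt( 13 ) /13,  sqrt(13)/13 , 7*sqrt( 19 ) ] 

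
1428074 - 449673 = 978401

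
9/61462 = 9/61462  =  0.00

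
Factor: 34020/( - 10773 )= -60/19 = - 2^2*3^1*5^1*19^(  -  1)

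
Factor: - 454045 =  -  5^1*71^1* 1279^1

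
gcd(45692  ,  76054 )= 2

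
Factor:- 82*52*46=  -196144 = - 2^4*13^1*23^1*41^1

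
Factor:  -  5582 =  - 2^1 * 2791^1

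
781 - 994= - 213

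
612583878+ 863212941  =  1475796819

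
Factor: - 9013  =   - 9013^1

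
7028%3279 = 470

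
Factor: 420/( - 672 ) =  - 2^( - 3) * 5^1 = - 5/8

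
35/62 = 35/62 = 0.56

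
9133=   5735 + 3398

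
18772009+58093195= 76865204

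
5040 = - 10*( - 504 )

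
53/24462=53/24462 = 0.00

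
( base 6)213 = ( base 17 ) 4d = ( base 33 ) 2f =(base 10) 81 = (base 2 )1010001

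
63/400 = 63/400 = 0.16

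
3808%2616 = 1192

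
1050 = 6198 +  - 5148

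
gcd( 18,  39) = 3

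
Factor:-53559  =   - 3^2*11^1*541^1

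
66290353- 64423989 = 1866364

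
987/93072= 47/4432 = 0.01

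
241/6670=241/6670 = 0.04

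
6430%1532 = 302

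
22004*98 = 2156392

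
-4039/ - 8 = 504 + 7/8 = 504.88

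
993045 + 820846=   1813891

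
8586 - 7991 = 595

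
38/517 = 38/517= 0.07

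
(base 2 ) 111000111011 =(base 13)1873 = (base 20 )923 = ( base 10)3643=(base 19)A1E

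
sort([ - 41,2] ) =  [ - 41 , 2 ] 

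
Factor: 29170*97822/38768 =2^( - 2)*5^1*59^1*829^1*2423^ ( - 1)*2917^1 = 713366935/9692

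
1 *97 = 97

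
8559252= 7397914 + 1161338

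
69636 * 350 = 24372600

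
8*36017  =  288136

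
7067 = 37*191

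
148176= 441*336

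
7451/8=931+ 3/8 = 931.38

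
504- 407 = 97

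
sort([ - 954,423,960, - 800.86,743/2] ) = [ - 954, - 800.86,743/2,  423,960]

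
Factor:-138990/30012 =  - 565/122 = -2^( - 1 )*5^1 * 61^( - 1) * 113^1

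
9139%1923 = 1447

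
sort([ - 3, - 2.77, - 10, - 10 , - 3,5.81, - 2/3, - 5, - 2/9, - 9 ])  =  [ - 10,-10 , - 9, -5, - 3 , - 3, - 2.77 , - 2/3, - 2/9,5.81] 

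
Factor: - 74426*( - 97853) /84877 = 7282807378/84877 = 2^1 * 7^2 *11^1 * 13^(-1)*17^1*199^1 *1997^1*6529^(-1 ) 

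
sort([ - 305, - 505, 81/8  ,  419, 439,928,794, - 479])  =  [ - 505 , - 479, - 305, 81/8,419, 439,794,928]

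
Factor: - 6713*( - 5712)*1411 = 54104309616  =  2^4*3^1*7^3*17^2*83^1*137^1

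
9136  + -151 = 8985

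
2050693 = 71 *28883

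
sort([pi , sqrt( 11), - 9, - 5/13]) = [ - 9, - 5/13,pi, sqrt( 11) ] 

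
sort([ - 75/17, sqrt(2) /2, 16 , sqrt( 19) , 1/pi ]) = [  -  75/17  ,  1/pi,  sqrt( 2)/2, sqrt(19),16 ]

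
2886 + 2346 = 5232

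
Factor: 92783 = 31^1 * 41^1*73^1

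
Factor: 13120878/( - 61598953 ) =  - 2^1*3^1*13^( -1)*31^ ( - 1)*67^1*127^1*257^1*152851^ ( - 1)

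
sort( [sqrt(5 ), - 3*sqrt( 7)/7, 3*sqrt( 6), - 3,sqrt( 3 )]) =[  -  3 ,-3*sqrt(7 ) /7, sqrt(3 ), sqrt(5),3*sqrt(6)]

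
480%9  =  3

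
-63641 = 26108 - 89749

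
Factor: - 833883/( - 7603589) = 3^1 * 7^( - 1)*61^( - 1) * 17807^ (-1)*277961^1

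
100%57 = 43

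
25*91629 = 2290725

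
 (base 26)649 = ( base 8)10111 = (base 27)5jb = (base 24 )75H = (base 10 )4169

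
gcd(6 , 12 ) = 6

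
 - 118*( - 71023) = 8380714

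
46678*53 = 2473934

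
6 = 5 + 1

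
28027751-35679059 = -7651308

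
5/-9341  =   - 5/9341 = - 0.00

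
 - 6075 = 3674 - 9749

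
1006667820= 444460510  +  562207310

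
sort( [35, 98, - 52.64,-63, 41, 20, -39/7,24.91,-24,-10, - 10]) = [-63  , - 52.64,-24, - 10,-10, - 39/7,20,24.91,35, 41, 98 ]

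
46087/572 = 46087/572  =  80.57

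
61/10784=61/10784 = 0.01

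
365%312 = 53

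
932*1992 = 1856544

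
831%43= 14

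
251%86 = 79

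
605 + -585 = 20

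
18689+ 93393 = 112082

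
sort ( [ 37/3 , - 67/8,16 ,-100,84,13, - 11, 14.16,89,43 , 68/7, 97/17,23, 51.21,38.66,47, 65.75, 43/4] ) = [ - 100, - 11, - 67/8,  97/17,  68/7,43/4, 37/3, 13,14.16,16,23,38.66, 43 , 47, 51.21,65.75,84,  89 ]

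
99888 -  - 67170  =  167058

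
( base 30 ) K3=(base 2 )1001011011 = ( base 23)135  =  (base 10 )603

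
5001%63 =24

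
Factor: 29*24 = 696 = 2^3 * 3^1 * 29^1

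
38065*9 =342585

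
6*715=4290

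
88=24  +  64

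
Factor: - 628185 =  - 3^1*5^1*41879^1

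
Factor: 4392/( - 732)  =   - 6 = - 2^1*3^1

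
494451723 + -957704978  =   - 463253255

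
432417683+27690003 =460107686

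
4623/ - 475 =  - 4623/475 = -9.73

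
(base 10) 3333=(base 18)A53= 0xd05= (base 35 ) 2P8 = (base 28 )471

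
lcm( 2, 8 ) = 8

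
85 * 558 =47430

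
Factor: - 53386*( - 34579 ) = 2^1*151^1*229^1*26693^1  =  1846034494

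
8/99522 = 4/49761 = 0.00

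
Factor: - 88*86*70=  - 529760 = -2^5*5^1*7^1*11^1*43^1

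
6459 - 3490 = 2969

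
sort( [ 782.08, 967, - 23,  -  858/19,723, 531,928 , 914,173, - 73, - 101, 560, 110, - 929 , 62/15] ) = [ - 929,  -  101, - 73, - 858/19, -23,62/15,110 , 173,531,560,723, 782.08,914 , 928,967 ]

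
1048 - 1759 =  - 711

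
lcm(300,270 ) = 2700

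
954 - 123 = 831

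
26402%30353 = 26402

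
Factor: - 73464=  - 2^3*3^1 *3061^1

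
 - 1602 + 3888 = 2286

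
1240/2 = 620 =620.00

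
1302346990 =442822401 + 859524589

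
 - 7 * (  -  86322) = 604254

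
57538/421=57538/421 = 136.67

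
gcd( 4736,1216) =64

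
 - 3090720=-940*3288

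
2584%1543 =1041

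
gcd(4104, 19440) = 216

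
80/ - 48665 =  - 1+9717/9733 = -0.00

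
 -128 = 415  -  543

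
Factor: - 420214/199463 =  - 2^1*11^( - 1)*163^1*1289^1 * 18133^( - 1 ) 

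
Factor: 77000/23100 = 10/3 = 2^1*3^(-1) *5^1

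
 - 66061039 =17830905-83891944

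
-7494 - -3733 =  - 3761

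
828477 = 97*8541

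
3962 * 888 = 3518256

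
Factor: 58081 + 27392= 85473 = 3^2*9497^1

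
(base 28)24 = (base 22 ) 2g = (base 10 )60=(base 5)220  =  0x3c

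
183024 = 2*91512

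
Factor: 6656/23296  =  2/7=2^1*7^(  -  1 )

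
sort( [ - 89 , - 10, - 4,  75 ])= [ - 89, - 10, - 4, 75]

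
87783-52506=35277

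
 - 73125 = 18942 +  - 92067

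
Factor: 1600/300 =2^4*3^( - 1) = 16/3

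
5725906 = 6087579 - 361673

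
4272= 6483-2211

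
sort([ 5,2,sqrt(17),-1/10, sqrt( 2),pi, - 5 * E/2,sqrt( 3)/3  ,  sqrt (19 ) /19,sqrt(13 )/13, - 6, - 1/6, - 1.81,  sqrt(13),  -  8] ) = [ - 8, - 5 * E/2, - 6,-1.81, - 1/6, - 1/10,sqrt(19)/19,sqrt( 13)/13,sqrt( 3)/3, sqrt( 2),  2, pi, sqrt( 13),  sqrt( 17), 5]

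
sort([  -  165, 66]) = [-165,  66]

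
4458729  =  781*5709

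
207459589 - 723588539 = -516128950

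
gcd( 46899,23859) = 9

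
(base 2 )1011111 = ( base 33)2T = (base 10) 95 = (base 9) 115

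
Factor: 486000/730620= 300/451 = 2^2*3^1 * 5^2*11^(  -  1)*41^( - 1)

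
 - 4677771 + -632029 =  - 5309800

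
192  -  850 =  - 658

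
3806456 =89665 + 3716791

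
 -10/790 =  - 1/79 = - 0.01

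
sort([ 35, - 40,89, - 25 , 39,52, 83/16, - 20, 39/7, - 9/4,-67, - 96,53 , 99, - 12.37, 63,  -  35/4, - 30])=[ - 96, - 67, - 40, - 30, - 25, - 20, - 12.37,  -  35/4 , - 9/4,83/16,39/7, 35,39, 52 , 53, 63 , 89,99]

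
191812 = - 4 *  (-47953)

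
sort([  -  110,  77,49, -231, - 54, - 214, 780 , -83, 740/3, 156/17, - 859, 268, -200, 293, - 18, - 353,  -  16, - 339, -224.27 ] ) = [ - 859, -353,  -  339, - 231 , - 224.27, - 214, -200, - 110,-83,  -  54, - 18, - 16, 156/17  ,  49, 77,740/3, 268, 293, 780]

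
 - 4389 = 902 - 5291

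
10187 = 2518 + 7669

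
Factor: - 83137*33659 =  - 2798308283  =  -  97^1 * 347^1*83137^1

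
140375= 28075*5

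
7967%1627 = 1459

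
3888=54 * 72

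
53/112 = 53/112 = 0.47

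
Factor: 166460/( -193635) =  - 33292/38727 = - 2^2*3^(-2 )*7^1*13^( - 1)*29^1*41^1 * 331^ ( - 1)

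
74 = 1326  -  1252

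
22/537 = 22/537 =0.04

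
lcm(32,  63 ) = 2016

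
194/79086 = 97/39543= 0.00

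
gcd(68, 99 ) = 1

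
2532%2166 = 366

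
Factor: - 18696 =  - 2^3*3^1 * 19^1*41^1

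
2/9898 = 1/4949 = 0.00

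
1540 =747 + 793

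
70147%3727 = 3061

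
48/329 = 48/329 = 0.15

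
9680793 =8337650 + 1343143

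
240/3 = 80 = 80.00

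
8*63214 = 505712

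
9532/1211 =9532/1211 = 7.87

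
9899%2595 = 2114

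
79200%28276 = 22648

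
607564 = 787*772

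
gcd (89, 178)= 89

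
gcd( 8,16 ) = 8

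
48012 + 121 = 48133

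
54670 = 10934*5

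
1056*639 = 674784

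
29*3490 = 101210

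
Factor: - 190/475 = - 2^1*5^( - 1) = - 2/5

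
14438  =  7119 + 7319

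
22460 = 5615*4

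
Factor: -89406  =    -  2^1*3^2 * 4967^1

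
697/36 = 697/36 = 19.36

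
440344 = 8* 55043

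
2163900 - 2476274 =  - 312374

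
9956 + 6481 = 16437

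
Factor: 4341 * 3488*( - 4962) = - 75131666496= -2^6*3^2*109^1*827^1*1447^1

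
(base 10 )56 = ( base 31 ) 1p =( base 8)70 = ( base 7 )110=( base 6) 132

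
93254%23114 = 798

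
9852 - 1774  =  8078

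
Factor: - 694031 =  - 13^1*197^1 * 271^1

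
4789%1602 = 1585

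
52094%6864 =4046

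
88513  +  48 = 88561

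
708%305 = 98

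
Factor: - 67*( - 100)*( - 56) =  - 375200= - 2^5*5^2  *  7^1 * 67^1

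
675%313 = 49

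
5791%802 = 177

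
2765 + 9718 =12483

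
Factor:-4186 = -2^1*7^1*13^1*23^1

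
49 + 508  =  557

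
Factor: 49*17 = 7^2*17^1= 833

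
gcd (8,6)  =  2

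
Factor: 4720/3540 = 4/3= 2^2*3^( - 1 )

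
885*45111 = 39923235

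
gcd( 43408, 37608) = 8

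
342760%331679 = 11081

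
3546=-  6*(  -  591) 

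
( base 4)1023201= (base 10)4833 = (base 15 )1673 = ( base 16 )12e1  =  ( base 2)1001011100001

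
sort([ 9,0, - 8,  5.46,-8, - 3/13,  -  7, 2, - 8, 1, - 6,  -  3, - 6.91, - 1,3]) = [ - 8, - 8, - 8, - 7, - 6.91, - 6,  -  3,  -  1, - 3/13, 0, 1, 2, 3, 5.46, 9 ]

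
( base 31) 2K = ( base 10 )82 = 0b1010010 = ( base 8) 122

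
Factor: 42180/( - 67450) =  - 222/355 = - 2^1*3^1*5^( - 1)*37^1*71^( - 1)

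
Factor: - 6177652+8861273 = 2683621^1=2683621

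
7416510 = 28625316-21208806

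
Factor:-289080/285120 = - 2^(-3)*3^(-2)*73^1  =  -73/72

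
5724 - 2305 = 3419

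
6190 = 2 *3095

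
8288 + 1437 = 9725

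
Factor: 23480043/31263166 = 2^(  -  1)*3^1 * 11^(  -  1 ) * 17^1*881^( - 1) * 1613^(-1 )*460393^1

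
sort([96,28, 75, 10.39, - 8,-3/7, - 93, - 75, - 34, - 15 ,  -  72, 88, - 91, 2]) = [ - 93  , - 91, - 75,- 72,- 34, - 15,  -  8, - 3/7, 2,  10.39, 28, 75, 88,96 ] 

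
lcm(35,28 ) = 140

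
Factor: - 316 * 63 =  - 2^2*3^2*7^1 *79^1 = - 19908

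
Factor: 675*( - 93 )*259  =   - 3^4*5^2*7^1*31^1 * 37^1 =- 16258725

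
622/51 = 622/51 = 12.20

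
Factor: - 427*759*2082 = -674761626 =- 2^1*3^2*7^1*11^1 *23^1*61^1*347^1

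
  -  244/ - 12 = 61/3 = 20.33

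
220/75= 44/15 = 2.93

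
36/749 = 36/749 = 0.05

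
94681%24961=19798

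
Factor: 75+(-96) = -3^1*7^1 = - 21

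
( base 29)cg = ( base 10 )364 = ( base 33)b1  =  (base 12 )264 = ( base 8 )554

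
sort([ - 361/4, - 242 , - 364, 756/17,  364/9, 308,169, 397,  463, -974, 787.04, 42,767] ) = [  -  974, - 364,-242,-361/4 , 364/9, 42, 756/17 , 169, 308, 397, 463,767,787.04] 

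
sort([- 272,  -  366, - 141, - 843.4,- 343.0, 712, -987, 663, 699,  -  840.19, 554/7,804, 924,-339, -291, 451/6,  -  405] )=[- 987,- 843.4, - 840.19,-405, - 366 , - 343.0, - 339, - 291, - 272, - 141, 451/6,554/7, 663,699,712,  804, 924]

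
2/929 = 2/929 = 0.00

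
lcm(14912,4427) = 283328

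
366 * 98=35868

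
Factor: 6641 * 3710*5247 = 2^1*3^2*5^1*7^1*11^1*29^1*53^2*229^1 = 129276163170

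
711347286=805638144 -94290858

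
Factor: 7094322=2^1*3^2*394129^1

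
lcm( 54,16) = 432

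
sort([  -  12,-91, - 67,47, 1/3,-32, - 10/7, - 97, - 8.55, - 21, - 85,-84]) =[ - 97, - 91, - 85, - 84, - 67 ,-32, - 21, - 12, - 8.55,-10/7,1/3,47]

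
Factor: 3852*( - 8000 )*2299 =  -70845984000 = - 2^8*3^2*5^3 * 11^2 * 19^1*107^1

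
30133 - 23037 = 7096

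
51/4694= 51/4694 = 0.01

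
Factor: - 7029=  - 3^2*11^1 * 71^1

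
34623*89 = 3081447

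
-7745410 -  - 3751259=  - 3994151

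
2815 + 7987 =10802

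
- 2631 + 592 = -2039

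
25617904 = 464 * 55211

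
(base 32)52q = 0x145A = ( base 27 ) 73q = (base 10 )5210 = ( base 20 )D0A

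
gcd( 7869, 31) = 1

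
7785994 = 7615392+170602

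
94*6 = 564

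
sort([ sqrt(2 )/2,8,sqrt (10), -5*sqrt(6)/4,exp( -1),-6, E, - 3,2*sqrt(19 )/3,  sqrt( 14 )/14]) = [- 6,-5*sqrt (6)/4, - 3,sqrt( 14)/14,exp( - 1), sqrt(2)/2,E, 2 * sqrt(19)/3, sqrt(10)  ,  8 ] 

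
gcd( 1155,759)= 33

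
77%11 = 0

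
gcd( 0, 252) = 252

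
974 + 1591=2565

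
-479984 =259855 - 739839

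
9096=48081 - 38985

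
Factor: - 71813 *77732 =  - 2^2*7^1 * 10259^1*19433^1 = - 5582168116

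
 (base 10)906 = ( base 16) 38A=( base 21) 213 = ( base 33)RF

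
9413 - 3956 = 5457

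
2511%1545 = 966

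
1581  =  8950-7369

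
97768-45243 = 52525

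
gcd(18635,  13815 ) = 5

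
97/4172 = 97/4172 = 0.02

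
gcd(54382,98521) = 1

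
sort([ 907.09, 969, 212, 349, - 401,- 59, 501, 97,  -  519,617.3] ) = [- 519,-401,-59, 97,  212,349, 501,617.3, 907.09,969] 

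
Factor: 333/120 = 2^( - 3)*3^1*5^( -1)*37^1 = 111/40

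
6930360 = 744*9315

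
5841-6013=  - 172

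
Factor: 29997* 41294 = 1238696118  =  2^1*3^3 * 11^2*101^1* 1877^1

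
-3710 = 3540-7250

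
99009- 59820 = 39189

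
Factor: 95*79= 7505 = 5^1*19^1*79^1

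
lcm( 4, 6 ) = 12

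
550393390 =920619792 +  - 370226402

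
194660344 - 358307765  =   - 163647421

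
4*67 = 268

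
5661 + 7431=13092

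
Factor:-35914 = -2^1*17957^1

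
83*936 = 77688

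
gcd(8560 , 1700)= 20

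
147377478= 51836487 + 95540991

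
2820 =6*470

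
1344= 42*32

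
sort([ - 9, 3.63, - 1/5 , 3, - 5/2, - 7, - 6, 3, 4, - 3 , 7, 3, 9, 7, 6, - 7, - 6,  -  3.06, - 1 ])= [ - 9, - 7, - 7, - 6, - 6, - 3.06, - 3, - 5/2, - 1,-1/5, 3,3, 3, 3.63,4, 6, 7,  7, 9] 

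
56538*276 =15604488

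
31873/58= 549 + 31/58  =  549.53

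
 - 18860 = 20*( - 943)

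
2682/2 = 1341= 1341.00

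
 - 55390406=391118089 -446508495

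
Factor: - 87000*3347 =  - 2^3*3^1*5^3*29^1*3347^1 =- 291189000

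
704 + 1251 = 1955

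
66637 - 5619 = 61018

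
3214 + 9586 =12800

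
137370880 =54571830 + 82799050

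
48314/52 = 24157/26 = 929.12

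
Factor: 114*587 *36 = 2^3*3^3*19^1*587^1 = 2409048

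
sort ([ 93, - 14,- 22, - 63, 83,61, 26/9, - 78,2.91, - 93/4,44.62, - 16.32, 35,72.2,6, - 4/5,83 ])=[  -  78, - 63, - 93/4, - 22, - 16.32, - 14, - 4/5,26/9, 2.91, 6, 35,44.62, 61, 72.2, 83 , 83, 93]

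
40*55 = 2200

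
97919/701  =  97919/701 = 139.68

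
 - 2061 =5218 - 7279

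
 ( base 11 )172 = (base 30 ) 6K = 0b11001000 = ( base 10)200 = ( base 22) 92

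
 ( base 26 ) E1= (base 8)555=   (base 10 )365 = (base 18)125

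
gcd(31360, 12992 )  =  448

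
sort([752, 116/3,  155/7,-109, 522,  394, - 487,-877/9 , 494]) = [ - 487, - 109, - 877/9 , 155/7, 116/3,394, 494,522, 752]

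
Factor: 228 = 2^2*3^1*19^1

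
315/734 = 315/734= 0.43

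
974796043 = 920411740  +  54384303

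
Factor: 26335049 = 13^1 * 43^1 *47111^1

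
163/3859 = 163/3859 = 0.04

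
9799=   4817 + 4982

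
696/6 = 116 = 116.00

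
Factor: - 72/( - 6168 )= 3^1*257^ ( - 1)= 3/257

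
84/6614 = 42/3307 =0.01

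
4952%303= 104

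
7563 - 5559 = 2004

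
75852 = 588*129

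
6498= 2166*3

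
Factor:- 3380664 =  - 2^3* 3^1*7^1 * 20123^1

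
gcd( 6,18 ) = 6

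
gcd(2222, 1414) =202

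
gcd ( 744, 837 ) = 93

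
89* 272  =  24208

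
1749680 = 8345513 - 6595833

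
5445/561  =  9  +  12/17 =9.71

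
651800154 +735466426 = 1387266580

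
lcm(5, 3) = 15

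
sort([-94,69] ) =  [ - 94, 69 ]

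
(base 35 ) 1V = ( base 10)66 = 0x42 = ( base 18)3C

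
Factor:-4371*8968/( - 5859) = 2^3*3^(  -  2)* 7^ (  -  1)*19^1*47^1*59^1 = 421496/63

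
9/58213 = 9/58213 = 0.00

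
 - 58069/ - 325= 58069/325 = 178.67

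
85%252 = 85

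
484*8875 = 4295500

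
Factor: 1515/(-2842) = - 2^(-1)*3^1*5^1*7^( - 2) * 29^( - 1)*101^1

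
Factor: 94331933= 139^1*678647^1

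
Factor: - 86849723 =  - 43^1 * 2019761^1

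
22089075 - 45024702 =-22935627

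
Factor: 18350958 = 2^1* 3^1*3058493^1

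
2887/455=6+157/455  =  6.35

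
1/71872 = 1/71872 = 0.00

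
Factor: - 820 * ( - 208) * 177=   2^6*3^1*5^1*13^1*41^1*59^1 = 30189120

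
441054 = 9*49006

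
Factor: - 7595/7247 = -5^1*7^2*31^1*7247^( - 1) 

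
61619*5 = 308095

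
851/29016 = 851/29016=0.03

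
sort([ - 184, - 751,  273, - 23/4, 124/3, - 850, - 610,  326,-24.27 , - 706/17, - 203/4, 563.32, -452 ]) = [  -  850, - 751  , - 610, - 452, - 184, - 203/4  , - 706/17,  -  24.27, - 23/4,124/3,273, 326, 563.32] 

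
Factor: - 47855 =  - 5^1*17^1 * 563^1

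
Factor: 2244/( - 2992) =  - 3/4  =  - 2^( - 2)*3^1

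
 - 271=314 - 585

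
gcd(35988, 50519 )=1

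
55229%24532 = 6165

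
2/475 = 2/475 = 0.00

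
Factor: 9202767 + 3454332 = 3^1*7^1*13^1*71^1* 653^1 = 12657099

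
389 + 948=1337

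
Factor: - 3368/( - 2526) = 4/3=2^2*3^( - 1) 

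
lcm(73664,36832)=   73664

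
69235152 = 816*84847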